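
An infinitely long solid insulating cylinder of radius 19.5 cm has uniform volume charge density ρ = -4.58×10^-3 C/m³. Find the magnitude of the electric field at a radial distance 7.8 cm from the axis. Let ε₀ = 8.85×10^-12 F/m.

|E| = 2.02×10^7 N/C

By cylindrical symmetry E is radial; use a coaxial Gaussian cylinder of radius 7.8 cm and length L (r < R).
Enclosed charge per unit length: λ_enc = ρ·πr² = (-4.58×10^-3)π(0.078)² = -8.754e-5 C/m.
Since E is radial and uniform over the curved surface, Φ = E·2πrL = Q_enc/ε₀ = λ_enc L/ε₀.
E = |λ_enc|/(2πε₀r) = (8.754e-5)/(2π·8.85×10^-12·0.078) = 2.02×10^7 N/C.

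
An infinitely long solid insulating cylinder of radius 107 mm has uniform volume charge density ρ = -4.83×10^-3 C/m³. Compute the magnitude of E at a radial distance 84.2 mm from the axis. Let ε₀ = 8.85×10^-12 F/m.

Choose a coaxial cylinder of radius r = 84.2 mm (arbitrary length L) as the Gaussian surface (r < R).
Enclosed charge per unit length: λ_enc = ρ·πr² = (-4.83e-3)π(0.0842)² = -1.076e-4 C/m.
Gauss's law: E·2πrL = λ_enc L/ε₀.
E = |λ_enc|/(2πε₀r) = (1.076e-4)/(2π·8.85×10^-12·0.0842) = 2.30e7 N/C.

|E| = 2.30×10^7 V/m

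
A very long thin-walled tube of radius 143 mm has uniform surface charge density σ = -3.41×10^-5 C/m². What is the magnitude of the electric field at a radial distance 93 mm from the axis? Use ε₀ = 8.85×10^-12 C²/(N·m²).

E = 0

Choose a coaxial cylinder of radius r = 93 mm (arbitrary length L) as the Gaussian surface (r < 143 mm, inside the shell).
No charge is enclosed, so Gauss's law gives E·2πrL = 0 ⇒ E = 0.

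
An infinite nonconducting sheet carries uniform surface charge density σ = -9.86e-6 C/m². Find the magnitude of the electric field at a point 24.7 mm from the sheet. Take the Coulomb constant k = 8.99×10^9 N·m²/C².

5.57e5 N/C

The symmetry is planar: E is normal to the sheet and the same magnitude on both sides. Take a pillbox straddling the sheet with end-cap area A.
Only the two end caps contribute flux: Φ = 2EA. With Q_enc = σA, Gauss's law gives E = |σ|/(2ε₀).
E = 2πk|σ| = 2π(8.99×10^9)(9.86e-6) = 5.57×10^5 N/C.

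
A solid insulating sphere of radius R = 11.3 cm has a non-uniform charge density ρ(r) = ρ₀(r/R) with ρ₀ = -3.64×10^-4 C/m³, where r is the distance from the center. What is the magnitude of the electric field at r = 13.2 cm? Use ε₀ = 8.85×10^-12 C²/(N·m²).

|E| = 8.52×10^5 N/C

Take a concentric spherical Gaussian surface of radius r = 13.2 cm (r > R, all charge enclosed).
Q_enc = 4π ∫₀^R ρ₀(r'/R)^1 r'² dr' = 4πρ₀R³/4 = -1.65e-6 C.
Applying ∮E·dA = Q_enc/ε₀ with Φ = E(4πr²):
E = |Q_enc|/(4πε₀r²) = (1.65e-6)/(4π·8.85×10^-12·(0.132)²) = 8.52×10^5 N/C.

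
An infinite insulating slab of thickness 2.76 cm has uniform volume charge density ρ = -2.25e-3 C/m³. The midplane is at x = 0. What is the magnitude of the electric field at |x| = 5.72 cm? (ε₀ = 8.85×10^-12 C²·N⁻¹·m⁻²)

The point |x| = 5.72 cm lies outside the slab (half-thickness 0.0138 m). A symmetric pillbox spanning the full slab encloses Q_enc = ρ·d·A.
Flux = 2EA ⇒ E = |ρ|d/(2ε₀), independent of distance outside.
E = (2.25×10^-3)(0.0276)/(2·8.85×10^-12) = 3.51×10^6 N/C.

E = 3.51e6 N/C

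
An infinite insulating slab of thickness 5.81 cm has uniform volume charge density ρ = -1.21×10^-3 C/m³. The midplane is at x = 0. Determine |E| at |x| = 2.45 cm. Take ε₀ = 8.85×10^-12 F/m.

3.35×10^6 N/C

By symmetry E is perpendicular to the slab. A Gaussian pillbox from −2.45 cm to +2.45 cm (face area A) lies entirely within the slab.
Q_enc = ρ·(2x)·A and flux = 2EA, so 2EA = 2ρxA/ε₀ ⇒ E = |ρ|x/ε₀.
E = (1.21×10^-3)(0.0245)/(8.85×10^-12) = 3.35×10^6 N/C.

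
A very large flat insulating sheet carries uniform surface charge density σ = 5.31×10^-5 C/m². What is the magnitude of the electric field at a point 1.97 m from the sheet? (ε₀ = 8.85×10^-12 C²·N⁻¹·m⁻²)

E = 3.00×10^6 N/C

The symmetry is planar: E is normal to the sheet and the same magnitude on both sides. Take a pillbox straddling the sheet with end-cap area A.
Flux Φ = 2EA and Q_enc = σA, so 2EA = σA/ε₀ ⇒ E = |σ|/(2ε₀), independent of distance.
E = |σ|/(2ε₀) = (5.31e-5)/(2·8.85×10^-12) = 3.00×10^6 N/C.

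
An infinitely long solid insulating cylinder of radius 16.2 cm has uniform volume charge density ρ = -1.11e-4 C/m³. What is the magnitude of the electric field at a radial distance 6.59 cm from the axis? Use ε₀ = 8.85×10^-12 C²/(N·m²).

Choose a coaxial cylinder of radius r = 6.59 cm (arbitrary length L) as the Gaussian surface (r < R).
Charge inside radius r per length L is ρ·πr²·L, so λ_enc = ρπr² = -1.514×10^-6 C/m.
Since E is radial and uniform over the curved surface, Φ = E·2πrL = Q_enc/ε₀ = λ_enc L/ε₀.
E = |λ_enc|/(2πε₀r) = (1.514×10^-6)/(2π·8.85×10^-12·0.0659) = 4.13×10^5 N/C.

4.13e5 N/C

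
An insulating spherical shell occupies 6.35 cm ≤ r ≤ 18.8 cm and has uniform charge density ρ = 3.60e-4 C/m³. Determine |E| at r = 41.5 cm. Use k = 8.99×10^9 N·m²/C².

Use a concentric Gaussian sphere at r = 41.5 cm (r > 18.8 cm, enclosing the whole shell).
Q_enc = ρ·(4π/3)(b³ − a³) = (3.60×10^-4)·(4π/3)·((0.188)³ − (0.0635)³) = 9.634×10^-6 C.
By Gauss's law, ∮E·dA = E·4πr² = Q_enc/ε₀.
E = k|Q_enc|/r² = (8.99×10^9)(9.634×10^-6)/(0.415)² = 5.03e5 N/C.

5.03×10^5 N/C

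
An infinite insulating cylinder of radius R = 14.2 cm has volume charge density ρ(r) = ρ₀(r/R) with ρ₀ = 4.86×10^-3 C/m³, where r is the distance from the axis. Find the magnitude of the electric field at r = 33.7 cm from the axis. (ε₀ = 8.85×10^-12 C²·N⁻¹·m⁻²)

|E| = 1.10×10^7 V/m

Take a coaxial cylindrical Gaussian surface of radius r = 33.7 cm and length L (r > R, full charge per length enclosed).
λ_enc = 2π ∫₀^R ρ₀(r'/R)^1 r' dr' = 2πρ₀R²/3 = 2.052×10^-4 C/m.
Applying ∮E·dA = Q_enc/ε₀ with the end caps contributing no flux:
E = |λ_enc|/(2πε₀r) = (2.052×10^-4)/(2π·8.85×10^-12·0.337) = 1.10e7 N/C.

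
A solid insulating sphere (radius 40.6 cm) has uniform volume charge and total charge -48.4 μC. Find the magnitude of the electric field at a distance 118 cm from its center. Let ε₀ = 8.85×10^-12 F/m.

Use a concentric Gaussian sphere at r = 118 cm (r > R, so the entire charge is enclosed).
Q_enc = -48.4 μC = -4.84×10^-5 C.
Gauss's law: E·4πr² = Q_enc/ε₀.
E = |Q_enc|/(4πε₀r²) = (4.84×10^-5)/(4π·8.85×10^-12·(1.18)²) = 3.13×10^5 N/C.

E = 3.13×10^5 V/m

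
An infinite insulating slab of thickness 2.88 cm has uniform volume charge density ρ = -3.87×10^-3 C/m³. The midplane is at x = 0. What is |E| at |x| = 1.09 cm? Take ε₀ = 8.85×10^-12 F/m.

|E| = 4.77×10^6 N/C

By symmetry E is perpendicular to the slab. A Gaussian pillbox from −1.09 cm to +1.09 cm (face area A) lies entirely within the slab.
Q_enc = ρ·(2x)·A and flux = 2EA, so 2EA = 2ρxA/ε₀ ⇒ E = |ρ|x/ε₀.
E = (3.87×10^-3)(0.0109)/(8.85×10^-12) = 4.77×10^6 N/C.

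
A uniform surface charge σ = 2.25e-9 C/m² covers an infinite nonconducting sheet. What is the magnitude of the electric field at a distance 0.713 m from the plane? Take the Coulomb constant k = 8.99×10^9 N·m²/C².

127 N/C

Choose a cylindrical pillbox piercing the sheet, end faces (area A) parallel to it.
Only the two end caps contribute flux: Φ = 2EA. With Q_enc = σA, Gauss's law gives E = |σ|/(2ε₀).
E = 2πk|σ| = 2π(8.99×10^9)(2.25e-9) = 127 N/C.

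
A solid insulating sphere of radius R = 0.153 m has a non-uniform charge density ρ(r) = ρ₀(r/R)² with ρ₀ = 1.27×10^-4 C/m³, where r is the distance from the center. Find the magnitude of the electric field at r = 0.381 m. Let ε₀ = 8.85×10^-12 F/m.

By spherical symmetry E is radial; choose a Gaussian sphere of radius r = 0.381 m (r > R, all charge enclosed).
Q_enc = 4π ∫₀^R ρ₀(r'/R)^2 r'² dr' = 4πρ₀R³/5 = 1.143×10^-6 C.
Gauss's law: E·4πr² = Q_enc/ε₀.
E = |Q_enc|/(4πε₀r²) = (1.143×10^-6)/(4π·8.85×10^-12·(0.381)²) = 7.08×10^4 N/C.

7.08×10^4 N/C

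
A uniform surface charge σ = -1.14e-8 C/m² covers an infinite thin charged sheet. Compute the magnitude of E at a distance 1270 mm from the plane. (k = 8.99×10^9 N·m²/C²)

Choose a cylindrical pillbox piercing the sheet, end faces (area A) parallel to it.
Only the two end caps contribute flux: Φ = 2EA. With Q_enc = σA, Gauss's law gives E = |σ|/(2ε₀).
E = 2πk|σ| = 2π(8.99×10^9)(1.14×10^-8) = 644 N/C.

644 V/m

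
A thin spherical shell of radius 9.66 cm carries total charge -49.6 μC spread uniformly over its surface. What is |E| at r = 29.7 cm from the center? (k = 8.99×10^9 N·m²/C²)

By spherical symmetry E is radial; choose a Gaussian sphere of radius r = 29.7 cm (r > 9.66 cm).
The entire shell is enclosed: Q_enc = -4.96e-5 C.
Gauss's law: E·4πr² = Q_enc/ε₀.
E = k|Q_enc|/r² = (8.99×10^9)(4.96e-5)/(0.297)² = 5.06×10^6 N/C.

|E| = 5.06×10^6 N/C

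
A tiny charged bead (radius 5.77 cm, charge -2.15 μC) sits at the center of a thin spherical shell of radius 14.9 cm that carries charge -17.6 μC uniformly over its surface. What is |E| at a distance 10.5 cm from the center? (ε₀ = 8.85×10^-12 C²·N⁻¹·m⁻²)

E ≈ 1.75×10^6 N/C

Take a concentric spherical Gaussian surface of radius r = 10.5 cm (between the bodies, 5.77 cm < r < 14.9 cm).
Only the inner charge is enclosed; the outer shell contributes nothing inside itself. Q_enc = -2.15 μC = -2.15×10^-6 C.
By Gauss's law, ∮E·dA = E·4πr² = Q_enc/ε₀.
E = |Q_enc|/(4πε₀r²) = (2.15×10^-6)/(4π·8.85×10^-12·(0.105)²) = 1.75×10^6 N/C.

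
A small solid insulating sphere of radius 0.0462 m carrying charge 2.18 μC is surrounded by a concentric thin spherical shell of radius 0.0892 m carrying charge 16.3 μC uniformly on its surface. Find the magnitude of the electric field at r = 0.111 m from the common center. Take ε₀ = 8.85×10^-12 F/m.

Use a concentric Gaussian sphere at r = 0.111 m (r > 0.0892 m, enclosing both).
Q_enc = (2.18 μC) + (16.3 μC) = 1.848×10^-5 C.
Gauss's law: E·4πr² = Q_enc/ε₀.
E = |Q_enc|/(4πε₀r²) = (1.848e-5)/(4π·8.85×10^-12·(0.111)²) = 1.35e7 N/C.

|E| = 1.35×10^7 V/m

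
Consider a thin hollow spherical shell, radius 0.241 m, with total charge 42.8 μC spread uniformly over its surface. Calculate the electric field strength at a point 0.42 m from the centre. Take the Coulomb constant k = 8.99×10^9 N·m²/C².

By spherical symmetry E is radial; choose a Gaussian sphere of radius r = 0.42 m (r > 0.241 m).
The entire shell is enclosed: Q_enc = 4.28e-5 C.
Gauss's law: E·4πr² = Q_enc/ε₀.
E = k|Q_enc|/r² = (8.99×10^9)(4.28×10^-5)/(0.42)² = 2.18×10^6 N/C.

2.18×10^6 N/C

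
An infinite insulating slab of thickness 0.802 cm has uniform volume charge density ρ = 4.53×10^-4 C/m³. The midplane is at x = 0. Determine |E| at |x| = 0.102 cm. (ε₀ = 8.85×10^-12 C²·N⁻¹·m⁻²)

E ≈ 5.22×10^4 N/C

By symmetry E is perpendicular to the slab. A Gaussian pillbox from −0.102 cm to +0.102 cm (face area A) lies entirely within the slab.
Q_enc = ρ·(2x)·A and flux = 2EA, so 2EA = 2ρxA/ε₀ ⇒ E = |ρ|x/ε₀.
E = (4.53e-4)(0.00102)/(8.85×10^-12) = 5.22e4 N/C.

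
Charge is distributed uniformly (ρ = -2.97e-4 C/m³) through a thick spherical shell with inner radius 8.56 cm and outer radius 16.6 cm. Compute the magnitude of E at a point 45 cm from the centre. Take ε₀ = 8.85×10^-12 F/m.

2.18×10^5 V/m

By spherical symmetry E is radial; choose a Gaussian sphere of radius r = 45 cm (r > 16.6 cm, enclosing the whole shell).
Q_enc = ρ·(4π/3)(b³ − a³) = (-2.97×10^-4)·(4π/3)·((0.166)³ − (0.0856)³) = -4.91×10^-6 C.
By Gauss's law, ∮E·dA = E·4πr² = Q_enc/ε₀.
E = |Q_enc|/(4πε₀r²) = (4.91×10^-6)/(4π·8.85×10^-12·(0.45)²) = 2.18×10^5 N/C.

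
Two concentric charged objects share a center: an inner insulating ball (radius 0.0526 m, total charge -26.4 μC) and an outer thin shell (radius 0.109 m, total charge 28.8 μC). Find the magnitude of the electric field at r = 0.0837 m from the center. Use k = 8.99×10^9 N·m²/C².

3.39e7 V/m

Use a concentric Gaussian sphere at r = 0.0837 m (between the bodies, 0.0526 m < r < 0.109 m).
The shell at 0.109 m lies outside the Gaussian surface, so Q_enc = -26.4 μC = -2.64×10^-5 C.
Gauss's law: E·4πr² = Q_enc/ε₀.
E = k|Q_enc|/r² = (8.99×10^9)(2.64×10^-5)/(0.0837)² = 3.39×10^7 N/C.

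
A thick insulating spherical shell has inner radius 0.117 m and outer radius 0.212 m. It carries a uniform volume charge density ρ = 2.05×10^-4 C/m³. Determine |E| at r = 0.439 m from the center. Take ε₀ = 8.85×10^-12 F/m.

|E| ≈ 3.18e5 N/C

Symmetry ⇒ E = E(r) r̂. Gaussian sphere of radius r = 0.439 m (r > 0.212 m, enclosing the whole shell).
Q_enc = ρ·(4π/3)(b³ − a³) = (2.05×10^-4)·(4π/3)·((0.212)³ − (0.117)³) = 6.807×10^-6 C.
Gauss's law: E·4πr² = Q_enc/ε₀.
E = |Q_enc|/(4πε₀r²) = (6.807×10^-6)/(4π·8.85×10^-12·(0.439)²) = 3.18×10^5 N/C.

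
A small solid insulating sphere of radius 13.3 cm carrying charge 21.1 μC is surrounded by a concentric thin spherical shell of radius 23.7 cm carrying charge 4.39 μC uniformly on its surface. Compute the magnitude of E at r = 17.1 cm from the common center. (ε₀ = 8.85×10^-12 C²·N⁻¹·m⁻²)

Take a concentric spherical Gaussian surface of radius r = 17.1 cm (between the bodies, 13.3 cm < r < 23.7 cm).
Only the inner charge is enclosed; the outer shell contributes nothing inside itself. Q_enc = 21.1 μC = 2.11×10^-5 C.
By Gauss's law, ∮E·dA = E·4πr² = Q_enc/ε₀.
E = |Q_enc|/(4πε₀r²) = (2.11×10^-5)/(4π·8.85×10^-12·(0.171)²) = 6.49×10^6 N/C.

6.49×10^6 N/C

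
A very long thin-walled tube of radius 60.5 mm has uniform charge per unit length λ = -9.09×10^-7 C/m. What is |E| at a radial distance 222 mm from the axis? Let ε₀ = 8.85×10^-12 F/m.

7.36e4 V/m

Take a coaxial cylindrical Gaussian surface of radius r = 222 mm and length L (r > 60.5 mm).
The full line charge is enclosed: λ_enc = -9.09×10^-7 C/m.
Since E is radial and uniform over the curved surface, Φ = E·2πrL = Q_enc/ε₀ = λ_enc L/ε₀.
E = |λ_enc|/(2πε₀r) = (9.09×10^-7)/(2π·8.85×10^-12·0.222) = 7.36×10^4 N/C.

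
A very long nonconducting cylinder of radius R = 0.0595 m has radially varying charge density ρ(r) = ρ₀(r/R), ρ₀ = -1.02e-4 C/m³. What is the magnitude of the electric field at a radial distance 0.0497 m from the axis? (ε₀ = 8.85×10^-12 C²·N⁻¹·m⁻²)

|E| = 1.59×10^5 V/m

Coaxial Gaussian cylinder, radius r = 0.0497 m, length L (r < R).
λ_enc = ∫₀^r ρ(r')·2πr' dr' = (2πρ₀/R)·r^3/3 = -4.408e-7 C/m.
Since E is radial and uniform over the curved surface, Φ = E·2πrL = Q_enc/ε₀ = λ_enc L/ε₀.
E = |λ_enc|/(2πε₀r) = (4.408×10^-7)/(2π·8.85×10^-12·0.0497) = 1.59e5 N/C.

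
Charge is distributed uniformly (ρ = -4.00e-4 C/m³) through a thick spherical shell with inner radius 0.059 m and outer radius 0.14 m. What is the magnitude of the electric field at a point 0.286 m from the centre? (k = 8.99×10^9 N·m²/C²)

4.67e5 V/m

By spherical symmetry E is radial; choose a Gaussian sphere of radius r = 0.286 m (r > 0.14 m, enclosing the whole shell).
Q_enc = ρ·(4π/3)(b³ − a³) = (-4.00×10^-4)·(4π/3)·((0.14)³ − (0.059)³) = -4.254×10^-6 C.
Applying ∮E·dA = Q_enc/ε₀ with Φ = E(4πr²):
E = k|Q_enc|/r² = (8.99×10^9)(4.254e-6)/(0.286)² = 4.67×10^5 N/C.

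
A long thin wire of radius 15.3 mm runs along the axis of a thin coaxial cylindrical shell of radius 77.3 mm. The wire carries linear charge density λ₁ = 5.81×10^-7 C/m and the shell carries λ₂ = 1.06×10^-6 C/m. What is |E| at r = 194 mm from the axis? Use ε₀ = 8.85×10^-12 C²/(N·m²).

|E| ≈ 1.52e5 N/C

Choose a coaxial cylinder of radius r = 194 mm (arbitrary length L) as the Gaussian surface (r > 77.3 mm, enclosing both).
λ_enc = λ₁ + λ₂ = (5.81×10^-7) + (1.06×10^-6) = 1.641e-6 C/m.
Gauss's law: E·2πrL = λ_enc L/ε₀.
E = |λ_enc|/(2πε₀r) = (1.641e-6)/(2π·8.85×10^-12·0.194) = 1.52×10^5 N/C.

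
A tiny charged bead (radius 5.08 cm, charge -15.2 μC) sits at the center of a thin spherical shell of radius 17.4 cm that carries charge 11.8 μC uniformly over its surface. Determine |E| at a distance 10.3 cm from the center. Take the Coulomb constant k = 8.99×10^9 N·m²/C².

Take a concentric spherical Gaussian surface of radius r = 10.3 cm (between the bodies, 5.08 cm < r < 17.4 cm).
The shell at 17.4 cm lies outside the Gaussian surface, so Q_enc = -15.2 μC = -1.52e-5 C.
By Gauss's law, ∮E·dA = E·4πr² = Q_enc/ε₀.
E = k|Q_enc|/r² = (8.99×10^9)(1.52×10^-5)/(0.103)² = 1.29e7 N/C.

E = 1.29×10^7 V/m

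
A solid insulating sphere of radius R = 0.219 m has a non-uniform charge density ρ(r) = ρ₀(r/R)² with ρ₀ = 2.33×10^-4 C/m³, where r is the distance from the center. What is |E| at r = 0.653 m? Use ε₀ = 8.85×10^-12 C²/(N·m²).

1.30×10^5 N/C

Use a concentric Gaussian sphere at r = 0.653 m (r > R, all charge enclosed).
Q_enc = 4π ∫₀^R ρ₀(r'/R)^2 r'² dr' = 4πρ₀R³/5 = 6.151e-6 C.
Applying ∮E·dA = Q_enc/ε₀ with Φ = E(4πr²):
E = |Q_enc|/(4πε₀r²) = (6.151×10^-6)/(4π·8.85×10^-12·(0.653)²) = 1.30e5 N/C.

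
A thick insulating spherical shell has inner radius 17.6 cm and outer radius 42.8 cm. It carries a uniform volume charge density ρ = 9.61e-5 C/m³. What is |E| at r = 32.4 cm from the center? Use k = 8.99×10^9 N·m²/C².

Use a concentric Gaussian sphere at r = 32.4 cm (within the shell material, 17.6 cm < r < 42.8 cm).
Enclosed charge is the volume from a to r: Q_enc = (4π/3)ρ(r³ − a³) = 1.15×10^-5 C.
Since E is radial and uniform over the Gaussian sphere, Φ = E·4πr² = Q_enc/ε₀.
E = k|Q_enc|/r² = (8.99×10^9)(1.15×10^-5)/(0.324)² = 9.85×10^5 N/C.

9.85×10^5 N/C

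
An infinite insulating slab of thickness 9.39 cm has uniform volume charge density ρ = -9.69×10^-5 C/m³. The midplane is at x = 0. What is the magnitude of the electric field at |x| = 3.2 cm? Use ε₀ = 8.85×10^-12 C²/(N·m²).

|E| = 3.50e5 N/C

By symmetry E is perpendicular to the slab. A Gaussian pillbox from −3.2 cm to +3.2 cm (face area A) lies entirely within the slab.
Q_enc = ρ·(2x)·A and flux = 2EA, so 2EA = 2ρxA/ε₀ ⇒ E = |ρ|x/ε₀.
E = (9.69×10^-5)(0.032)/(8.85×10^-12) = 3.50×10^5 N/C.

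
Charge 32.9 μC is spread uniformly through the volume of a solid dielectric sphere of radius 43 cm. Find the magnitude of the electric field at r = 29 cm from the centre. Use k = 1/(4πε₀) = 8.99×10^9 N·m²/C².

By spherical symmetry E is radial; choose a Gaussian sphere of radius r = 29 cm (r < R).
Only the charge within r is enclosed: Q_enc = Q·(r/R)³ = (32.9 μC)·(29 cm/43 cm)³ = 1.009e-5 C.
Gauss's law: E·4πr² = Q_enc/ε₀.
E = k|Q_enc|/r² = (8.99×10^9)(1.009e-5)/(0.29)² = 1.08×10^6 N/C.

|E| ≈ 1.08×10^6 N/C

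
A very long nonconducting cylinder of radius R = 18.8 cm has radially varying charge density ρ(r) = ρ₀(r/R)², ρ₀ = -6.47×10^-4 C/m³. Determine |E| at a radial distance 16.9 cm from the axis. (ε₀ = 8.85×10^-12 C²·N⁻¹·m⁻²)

2.50e6 V/m

Take a coaxial cylindrical Gaussian surface of radius r = 16.9 cm and length L (r < R).
λ_enc = ∫₀^r ρ(r')·2πr' dr' = (2πρ₀/R²)·r^4/4 = -2.346×10^-5 C/m.
Since E is radial and uniform over the curved surface, Φ = E·2πrL = Q_enc/ε₀ = λ_enc L/ε₀.
E = |λ_enc|/(2πε₀r) = (2.346×10^-5)/(2π·8.85×10^-12·0.169) = 2.50×10^6 N/C.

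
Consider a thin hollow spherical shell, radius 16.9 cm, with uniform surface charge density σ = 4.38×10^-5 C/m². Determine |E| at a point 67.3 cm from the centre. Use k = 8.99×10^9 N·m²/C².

Take a concentric spherical Gaussian surface of radius r = 67.3 cm (r > 16.9 cm).
The entire shell is enclosed: Q_enc = σ·4πR² = (4.38×10^-5)·4π·(0.169)² = 1.572e-5 C.
Applying ∮E·dA = Q_enc/ε₀ with Φ = E(4πr²):
E = k|Q_enc|/r² = (8.99×10^9)(1.572e-5)/(0.673)² = 3.12×10^5 N/C.

|E| ≈ 3.12×10^5 V/m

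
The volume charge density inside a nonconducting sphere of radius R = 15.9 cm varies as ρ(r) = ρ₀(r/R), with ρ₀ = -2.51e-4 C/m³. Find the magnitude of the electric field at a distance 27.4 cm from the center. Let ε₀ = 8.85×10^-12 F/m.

E ≈ 3.80×10^5 N/C

By spherical symmetry E is radial; choose a Gaussian sphere of radius r = 27.4 cm (r > R, all charge enclosed).
Q_enc = 4π ∫₀^R ρ₀(r'/R)^1 r'² dr' = 4πρ₀R³/4 = -3.17e-6 C.
Applying ∮E·dA = Q_enc/ε₀ with Φ = E(4πr²):
E = |Q_enc|/(4πε₀r²) = (3.17×10^-6)/(4π·8.85×10^-12·(0.274)²) = 3.80×10^5 N/C.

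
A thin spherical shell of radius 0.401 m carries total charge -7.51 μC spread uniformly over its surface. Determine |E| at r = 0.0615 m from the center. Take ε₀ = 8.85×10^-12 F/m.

|E| = 0 N/C

Symmetry ⇒ E = E(r) r̂. Gaussian sphere of radius r = 0.0615 m (inside the shell, r < 0.401 m).
All the charge is outside the Gaussian surface: Q_enc = 0, hence E = 0 everywhere inside the shell.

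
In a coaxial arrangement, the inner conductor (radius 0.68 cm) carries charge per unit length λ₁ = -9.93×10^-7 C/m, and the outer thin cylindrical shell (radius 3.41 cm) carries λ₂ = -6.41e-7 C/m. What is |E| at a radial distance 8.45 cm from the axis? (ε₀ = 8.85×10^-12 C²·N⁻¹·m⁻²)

3.48e5 V/m

Take a coaxial cylindrical Gaussian surface of radius r = 8.45 cm and length L (r > 3.41 cm, enclosing both).
λ_enc = λ₁ + λ₂ = (-9.93×10^-7) + (-6.41×10^-7) = -1.634e-6 C/m.
Since E is radial and uniform over the curved surface, Φ = E·2πrL = Q_enc/ε₀ = λ_enc L/ε₀.
E = |λ_enc|/(2πε₀r) = (1.634×10^-6)/(2π·8.85×10^-12·0.0845) = 3.48e5 N/C.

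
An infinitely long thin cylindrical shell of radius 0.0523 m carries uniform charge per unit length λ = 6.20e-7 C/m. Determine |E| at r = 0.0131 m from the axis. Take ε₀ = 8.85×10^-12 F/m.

By cylindrical symmetry E is radial; use a coaxial Gaussian cylinder of radius 0.0131 m and length L (r < 0.0523 m, inside the shell).
No charge is enclosed, so Gauss's law gives E·2πrL = 0 ⇒ E = 0.

|E| = 0 V/m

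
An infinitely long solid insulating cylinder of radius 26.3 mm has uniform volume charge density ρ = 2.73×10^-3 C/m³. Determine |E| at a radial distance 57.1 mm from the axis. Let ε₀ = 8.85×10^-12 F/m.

Take a coaxial cylindrical Gaussian surface of radius r = 57.1 mm and length L (r > 26.3 mm, full cross-section enclosed).
λ_enc = ρ·πR² = (2.73e-3)π(0.0263)² = 5.932e-6 C/m.
By Gauss's law (flux through the curved wall only), E·2πrL = λ_enc L/ε₀.
E = |λ_enc|/(2πε₀r) = (5.932×10^-6)/(2π·8.85×10^-12·0.0571) = 1.87×10^6 N/C.

E ≈ 1.87×10^6 N/C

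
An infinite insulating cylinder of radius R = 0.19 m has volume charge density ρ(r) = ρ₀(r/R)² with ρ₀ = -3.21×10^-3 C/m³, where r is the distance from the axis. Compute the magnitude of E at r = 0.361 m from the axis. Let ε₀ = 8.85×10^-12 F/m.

Take a coaxial cylindrical Gaussian surface of radius r = 0.361 m and length L (r > R, full charge per length enclosed).
λ_enc = 2π ∫₀^R ρ₀(r'/R)^2 r' dr' = 2πρ₀R²/4 = -1.82×10^-4 C/m.
Since E is radial and uniform over the curved surface, Φ = E·2πrL = Q_enc/ε₀ = λ_enc L/ε₀.
E = |λ_enc|/(2πε₀r) = (1.82×10^-4)/(2π·8.85×10^-12·0.361) = 9.07×10^6 N/C.

|E| = 9.07×10^6 N/C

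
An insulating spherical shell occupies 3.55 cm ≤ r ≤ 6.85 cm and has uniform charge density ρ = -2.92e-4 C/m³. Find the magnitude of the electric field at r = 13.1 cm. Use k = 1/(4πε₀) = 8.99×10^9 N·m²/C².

|E| ≈ 1.77e5 N/C

Symmetry ⇒ E = E(r) r̂. Gaussian sphere of radius r = 13.1 cm (r > 6.85 cm, enclosing the whole shell).
Q_enc = ρ·(4π/3)(b³ − a³) = (-2.92e-4)·(4π/3)·((0.0685)³ − (0.0355)³) = -3.384×10^-7 C.
Since E is radial and uniform over the Gaussian sphere, Φ = E·4πr² = Q_enc/ε₀.
E = k|Q_enc|/r² = (8.99×10^9)(3.384e-7)/(0.131)² = 1.77×10^5 N/C.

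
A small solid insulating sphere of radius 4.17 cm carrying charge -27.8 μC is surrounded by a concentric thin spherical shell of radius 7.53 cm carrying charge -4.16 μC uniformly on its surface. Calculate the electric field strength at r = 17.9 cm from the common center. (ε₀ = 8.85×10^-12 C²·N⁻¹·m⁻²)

E = 8.97×10^6 N/C

Symmetry ⇒ E = E(r) r̂. Gaussian sphere of radius r = 17.9 cm (r > 7.53 cm, enclosing both).
Q_enc = (-27.8 μC) + (-4.16 μC) = -3.196×10^-5 C.
Since E is radial and uniform over the Gaussian sphere, Φ = E·4πr² = Q_enc/ε₀.
E = |Q_enc|/(4πε₀r²) = (3.196×10^-5)/(4π·8.85×10^-12·(0.179)²) = 8.97×10^6 N/C.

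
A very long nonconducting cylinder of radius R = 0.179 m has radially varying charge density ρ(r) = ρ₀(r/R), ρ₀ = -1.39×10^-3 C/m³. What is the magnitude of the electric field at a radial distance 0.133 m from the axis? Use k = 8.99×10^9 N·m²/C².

By cylindrical symmetry E is radial; use a coaxial Gaussian cylinder of radius 0.133 m and length L (r < R).
λ_enc = ∫₀^r ρ(r')·2πr' dr' = (2πρ₀/R)·r^3/3 = -3.826×10^-5 C/m.
Applying ∮E·dA = Q_enc/ε₀ with the end caps contributing no flux:
E = 2k|λ_enc|/r = 2(8.99×10^9)(3.826e-5)/(0.133) = 5.17×10^6 N/C.

|E| = 5.17e6 N/C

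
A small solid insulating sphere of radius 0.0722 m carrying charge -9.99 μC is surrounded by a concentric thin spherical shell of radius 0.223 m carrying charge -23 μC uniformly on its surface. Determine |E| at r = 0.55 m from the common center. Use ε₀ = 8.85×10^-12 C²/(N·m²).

|E| = 9.81×10^5 V/m

Use a concentric Gaussian sphere at r = 0.55 m (r > 0.223 m, enclosing both).
Q_enc = (-9.99 μC) + (-23 μC) = -3.299×10^-5 C.
By Gauss's law, ∮E·dA = E·4πr² = Q_enc/ε₀.
E = |Q_enc|/(4πε₀r²) = (3.299×10^-5)/(4π·8.85×10^-12·(0.55)²) = 9.81e5 N/C.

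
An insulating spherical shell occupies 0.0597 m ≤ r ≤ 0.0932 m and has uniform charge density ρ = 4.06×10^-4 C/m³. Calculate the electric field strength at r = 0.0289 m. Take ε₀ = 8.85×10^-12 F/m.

|E| = 0 N/C

Take a concentric spherical Gaussian surface of radius r = 0.0289 m (r < 0.0597 m, inside the empty cavity).
No charge is enclosed, so by Gauss's law E·4πr² = 0 ⇒ E = 0.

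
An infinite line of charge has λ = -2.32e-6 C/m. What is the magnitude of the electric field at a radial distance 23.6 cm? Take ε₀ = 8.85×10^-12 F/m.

By cylindrical symmetry E is radial; use a coaxial Gaussian cylinder of radius 23.6 cm and length L.
Q_enc = λL, so λ_enc = -2.32×10^-6 C/m.
Applying ∮E·dA = Q_enc/ε₀ with the end caps contributing no flux:
E = |λ_enc|/(2πε₀r) = (2.32×10^-6)/(2π·8.85×10^-12·0.236) = 1.77e5 N/C.

E = 1.77×10^5 V/m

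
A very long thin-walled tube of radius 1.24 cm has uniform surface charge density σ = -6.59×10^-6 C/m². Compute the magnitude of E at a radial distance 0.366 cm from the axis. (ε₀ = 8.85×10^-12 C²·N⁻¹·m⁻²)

Coaxial Gaussian cylinder, radius r = 0.366 cm, length L (r < 1.24 cm, inside the shell).
No charge is enclosed, so Gauss's law gives E·2πrL = 0 ⇒ E = 0.

E = 0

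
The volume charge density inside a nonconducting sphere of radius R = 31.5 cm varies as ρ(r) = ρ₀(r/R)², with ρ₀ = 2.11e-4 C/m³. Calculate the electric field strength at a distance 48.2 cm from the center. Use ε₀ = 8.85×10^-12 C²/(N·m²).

Use a concentric Gaussian sphere at r = 48.2 cm (r > R, all charge enclosed).
Q_enc = 4π ∫₀^R ρ₀(r'/R)^2 r'² dr' = 4πρ₀R³/5 = 1.658×10^-5 C.
Applying ∮E·dA = Q_enc/ε₀ with Φ = E(4πr²):
E = |Q_enc|/(4πε₀r²) = (1.658×10^-5)/(4π·8.85×10^-12·(0.482)²) = 6.42×10^5 N/C.

|E| = 6.42×10^5 V/m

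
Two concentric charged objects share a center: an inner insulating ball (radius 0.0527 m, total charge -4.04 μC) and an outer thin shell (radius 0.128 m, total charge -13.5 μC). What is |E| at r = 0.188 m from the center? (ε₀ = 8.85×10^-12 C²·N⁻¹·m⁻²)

4.46×10^6 N/C

Use a concentric Gaussian sphere at r = 0.188 m (r > 0.128 m, enclosing both).
Q_enc = (-4.04 μC) + (-13.5 μC) = -1.754×10^-5 C.
Since E is radial and uniform over the Gaussian sphere, Φ = E·4πr² = Q_enc/ε₀.
E = |Q_enc|/(4πε₀r²) = (1.754e-5)/(4π·8.85×10^-12·(0.188)²) = 4.46×10^6 N/C.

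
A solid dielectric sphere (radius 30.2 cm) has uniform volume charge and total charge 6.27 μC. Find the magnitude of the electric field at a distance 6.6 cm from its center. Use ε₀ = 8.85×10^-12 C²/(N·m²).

Take a concentric spherical Gaussian surface of radius r = 6.6 cm (r < R).
For a uniform sphere the enclosed fraction is (r/R)³, so Q_enc = (6.27 μC)(0.066/0.302)³ = 6.545e-8 C.
Applying ∮E·dA = Q_enc/ε₀ with Φ = E(4πr²):
E = |Q_enc|/(4πε₀r²) = (6.545e-8)/(4π·8.85×10^-12·(0.066)²) = 1.35×10^5 N/C.

E ≈ 1.35e5 N/C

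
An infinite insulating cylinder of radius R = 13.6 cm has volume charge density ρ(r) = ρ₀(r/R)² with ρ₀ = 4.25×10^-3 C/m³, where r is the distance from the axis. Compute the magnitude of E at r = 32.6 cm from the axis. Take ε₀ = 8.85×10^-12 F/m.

Coaxial Gaussian cylinder, radius r = 32.6 cm, length L (r > R, full charge per length enclosed).
λ_enc = 2π ∫₀^R ρ₀(r'/R)^2 r' dr' = 2πρ₀R²/4 = 1.235×10^-4 C/m.
Gauss's law: E·2πrL = λ_enc L/ε₀.
E = |λ_enc|/(2πε₀r) = (1.235×10^-4)/(2π·8.85×10^-12·0.326) = 6.81×10^6 N/C.

E = 6.81×10^6 V/m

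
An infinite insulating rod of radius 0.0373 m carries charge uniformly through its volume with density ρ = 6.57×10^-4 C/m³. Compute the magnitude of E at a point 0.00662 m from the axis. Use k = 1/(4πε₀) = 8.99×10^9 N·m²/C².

|E| ≈ 2.46×10^5 V/m

Choose a coaxial cylinder of radius r = 0.00662 m (arbitrary length L) as the Gaussian surface (r < R).
Charge inside radius r per length L is ρ·πr²·L, so λ_enc = ρπr² = 9.045×10^-8 C/m.
Gauss's law: E·2πrL = λ_enc L/ε₀.
E = 2k|λ_enc|/r = 2(8.99×10^9)(9.045e-8)/(0.00662) = 2.46e5 N/C.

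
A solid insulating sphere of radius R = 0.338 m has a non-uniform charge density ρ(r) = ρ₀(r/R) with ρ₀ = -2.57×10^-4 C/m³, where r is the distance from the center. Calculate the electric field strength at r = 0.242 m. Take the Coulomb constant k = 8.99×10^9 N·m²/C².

Use a concentric Gaussian sphere at r = 0.242 m (r < R).
Q_enc = ∫₀^r ρ(r')·4πr'² dr' = (4πρ₀/R) ∫₀^r r'^3 dr' = 4πρ₀ r^4/(4·R) = -8.193×10^-6 C.
Applying ∮E·dA = Q_enc/ε₀ with Φ = E(4πr²):
E = k|Q_enc|/r² = (8.99×10^9)(8.193×10^-6)/(0.242)² = 1.26×10^6 N/C.

|E| ≈ 1.26e6 N/C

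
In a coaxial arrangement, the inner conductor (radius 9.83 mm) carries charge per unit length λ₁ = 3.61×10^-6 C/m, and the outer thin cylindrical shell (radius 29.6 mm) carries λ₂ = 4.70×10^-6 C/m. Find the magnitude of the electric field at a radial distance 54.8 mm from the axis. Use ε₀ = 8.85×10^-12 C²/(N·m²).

Coaxial Gaussian cylinder, radius r = 54.8 mm, length L (r > 29.6 mm, enclosing both).
λ_enc = λ₁ + λ₂ = (3.61e-6) + (4.70e-6) = 8.31e-6 C/m.
Since E is radial and uniform over the curved surface, Φ = E·2πrL = Q_enc/ε₀ = λ_enc L/ε₀.
E = |λ_enc|/(2πε₀r) = (8.31×10^-6)/(2π·8.85×10^-12·0.0548) = 2.73×10^6 N/C.

|E| ≈ 2.73×10^6 V/m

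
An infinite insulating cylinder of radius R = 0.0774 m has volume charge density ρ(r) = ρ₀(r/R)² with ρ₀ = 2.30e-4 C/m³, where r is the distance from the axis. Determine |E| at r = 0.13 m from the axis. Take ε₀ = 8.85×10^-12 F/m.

By cylindrical symmetry E is radial; use a coaxial Gaussian cylinder of radius 0.13 m and length L (r > R, full charge per length enclosed).
λ_enc = 2π ∫₀^R ρ₀(r'/R)^2 r' dr' = 2πρ₀R²/4 = 2.164e-6 C/m.
Since E is radial and uniform over the curved surface, Φ = E·2πrL = Q_enc/ε₀ = λ_enc L/ε₀.
E = |λ_enc|/(2πε₀r) = (2.164e-6)/(2π·8.85×10^-12·0.13) = 2.99×10^5 N/C.

2.99×10^5 N/C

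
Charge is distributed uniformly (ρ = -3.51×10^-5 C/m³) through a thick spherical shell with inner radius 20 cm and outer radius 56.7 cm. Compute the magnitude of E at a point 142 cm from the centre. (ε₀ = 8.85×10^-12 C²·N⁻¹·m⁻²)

E ≈ 1.14×10^5 V/m

Take a concentric spherical Gaussian surface of radius r = 142 cm (r > 56.7 cm, enclosing the whole shell).
Q_enc = ρ·(4π/3)(b³ − a³) = (-3.51×10^-5)·(4π/3)·((0.567)³ − (0.2)³) = -2.562×10^-5 C.
Since E is radial and uniform over the Gaussian sphere, Φ = E·4πr² = Q_enc/ε₀.
E = |Q_enc|/(4πε₀r²) = (2.562e-5)/(4π·8.85×10^-12·(1.42)²) = 1.14×10^5 N/C.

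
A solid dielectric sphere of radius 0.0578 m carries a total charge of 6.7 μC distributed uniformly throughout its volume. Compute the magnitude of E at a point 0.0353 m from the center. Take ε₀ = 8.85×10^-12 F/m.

By spherical symmetry E is radial; choose a Gaussian sphere of radius r = 0.0353 m (r < R).
For a uniform sphere the enclosed fraction is (r/R)³, so Q_enc = (6.7 μC)(0.0353/0.0578)³ = 1.526×10^-6 C.
By Gauss's law, ∮E·dA = E·4πr² = Q_enc/ε₀.
E = |Q_enc|/(4πε₀r²) = (1.526×10^-6)/(4π·8.85×10^-12·(0.0353)²) = 1.10×10^7 N/C.

|E| ≈ 1.10e7 N/C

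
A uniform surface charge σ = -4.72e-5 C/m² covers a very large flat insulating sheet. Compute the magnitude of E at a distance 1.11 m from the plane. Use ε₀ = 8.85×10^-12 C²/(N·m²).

The symmetry is planar: E is normal to the sheet and the same magnitude on both sides. Take a pillbox straddling the sheet with end-cap area A.
Flux Φ = 2EA and Q_enc = σA, so 2EA = σA/ε₀ ⇒ E = |σ|/(2ε₀), independent of distance.
E = |σ|/(2ε₀) = (4.72×10^-5)/(2·8.85×10^-12) = 2.67×10^6 N/C.

2.67e6 V/m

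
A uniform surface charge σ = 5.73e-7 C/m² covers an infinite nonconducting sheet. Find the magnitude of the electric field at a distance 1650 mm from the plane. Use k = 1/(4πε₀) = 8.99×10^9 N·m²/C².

E = 3.24×10^4 N/C

Choose a cylindrical pillbox piercing the sheet, end faces (area A) parallel to it.
Flux Φ = 2EA and Q_enc = σA, so 2EA = σA/ε₀ ⇒ E = |σ|/(2ε₀), independent of distance.
E = 2πk|σ| = 2π(8.99×10^9)(5.73e-7) = 3.24e4 N/C.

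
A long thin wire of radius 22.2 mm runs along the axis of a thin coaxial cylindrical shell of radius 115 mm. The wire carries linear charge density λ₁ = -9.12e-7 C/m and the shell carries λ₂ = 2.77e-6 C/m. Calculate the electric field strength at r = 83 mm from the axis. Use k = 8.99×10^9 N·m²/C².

|E| ≈ 1.98×10^5 N/C

By cylindrical symmetry E is radial; use a coaxial Gaussian cylinder of radius 83 mm and length L (between the conductors, 22.2 mm < r < 115 mm).
Only the inner wire is enclosed; the outer shell contributes nothing inside itself. λ_enc = λ₁ = -9.12×10^-7 C/m.
Applying ∮E·dA = Q_enc/ε₀ with the end caps contributing no flux:
E = 2k|λ_enc|/r = 2(8.99×10^9)(9.12×10^-7)/(0.083) = 1.98×10^5 N/C.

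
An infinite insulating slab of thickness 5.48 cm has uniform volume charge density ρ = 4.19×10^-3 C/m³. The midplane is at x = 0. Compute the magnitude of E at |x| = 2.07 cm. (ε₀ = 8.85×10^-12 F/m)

By symmetry E is perpendicular to the slab. A Gaussian pillbox from −2.07 cm to +2.07 cm (face area A) lies entirely within the slab.
Q_enc = ρ·(2x)·A and flux = 2EA, so 2EA = 2ρxA/ε₀ ⇒ E = |ρ|x/ε₀.
E = (4.19×10^-3)(0.0207)/(8.85×10^-12) = 9.80×10^6 N/C.

E = 9.80e6 N/C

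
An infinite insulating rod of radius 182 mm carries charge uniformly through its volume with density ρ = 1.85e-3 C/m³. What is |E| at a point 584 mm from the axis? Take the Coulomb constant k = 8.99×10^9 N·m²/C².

Coaxial Gaussian cylinder, radius r = 584 mm, length L (r > 182 mm, full cross-section enclosed).
λ_enc = ρ·πR² = (1.85×10^-3)π(0.182)² = 1.925e-4 C/m.
Applying ∮E·dA = Q_enc/ε₀ with the end caps contributing no flux:
E = 2k|λ_enc|/r = 2(8.99×10^9)(1.925×10^-4)/(0.584) = 5.93×10^6 N/C.

5.93×10^6 V/m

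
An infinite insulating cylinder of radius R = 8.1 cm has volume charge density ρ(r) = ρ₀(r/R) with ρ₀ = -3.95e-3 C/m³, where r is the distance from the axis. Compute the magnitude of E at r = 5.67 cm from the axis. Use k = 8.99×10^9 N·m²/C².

|E| ≈ 5.90×10^6 N/C

Coaxial Gaussian cylinder, radius r = 5.67 cm, length L (r < R).
λ_enc = ∫₀^r ρ(r')·2πr' dr' = (2πρ₀/R)·r^3/3 = -1.862×10^-5 C/m.
Since E is radial and uniform over the curved surface, Φ = E·2πrL = Q_enc/ε₀ = λ_enc L/ε₀.
E = 2k|λ_enc|/r = 2(8.99×10^9)(1.862×10^-5)/(0.0567) = 5.90×10^6 N/C.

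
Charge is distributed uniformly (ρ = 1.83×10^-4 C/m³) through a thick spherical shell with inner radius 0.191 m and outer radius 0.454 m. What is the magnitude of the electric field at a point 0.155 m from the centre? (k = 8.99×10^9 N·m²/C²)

|E| = 0 N/C

By spherical symmetry E is radial; choose a Gaussian sphere of radius r = 0.155 m (r < 0.191 m, inside the empty cavity).
Q_enc = 0 (all charge lies at larger r); Gauss's law gives E = 0.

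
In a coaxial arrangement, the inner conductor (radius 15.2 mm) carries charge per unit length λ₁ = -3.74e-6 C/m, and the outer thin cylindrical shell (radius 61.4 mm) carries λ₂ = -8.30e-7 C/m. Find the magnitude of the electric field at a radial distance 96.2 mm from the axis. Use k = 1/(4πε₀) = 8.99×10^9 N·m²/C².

By cylindrical symmetry E is radial; use a coaxial Gaussian cylinder of radius 96.2 mm and length L (r > 61.4 mm, enclosing both).
λ_enc = λ₁ + λ₂ = (-3.74×10^-6) + (-8.30×10^-7) = -4.57×10^-6 C/m.
Applying ∮E·dA = Q_enc/ε₀ with the end caps contributing no flux:
E = 2k|λ_enc|/r = 2(8.99×10^9)(4.57×10^-6)/(0.0962) = 8.54×10^5 N/C.

|E| ≈ 8.54e5 N/C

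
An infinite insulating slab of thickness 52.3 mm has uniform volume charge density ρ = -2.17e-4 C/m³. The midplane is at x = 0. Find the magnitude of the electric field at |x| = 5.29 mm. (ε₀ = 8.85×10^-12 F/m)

By symmetry E is perpendicular to the slab. A Gaussian pillbox from −5.29 mm to +5.29 mm (face area A) lies entirely within the slab.
Q_enc = ρ·(2x)·A and flux = 2EA, so 2EA = 2ρxA/ε₀ ⇒ E = |ρ|x/ε₀.
E = (2.17×10^-4)(0.00529)/(8.85×10^-12) = 1.30×10^5 N/C.

|E| = 1.30e5 N/C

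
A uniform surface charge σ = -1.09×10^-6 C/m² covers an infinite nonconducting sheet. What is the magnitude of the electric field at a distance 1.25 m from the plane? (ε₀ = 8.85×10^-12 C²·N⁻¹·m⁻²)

The symmetry is planar: E is normal to the sheet and the same magnitude on both sides. Take a pillbox straddling the sheet with end-cap area A.
Only the two end caps contribute flux: Φ = 2EA. With Q_enc = σA, Gauss's law gives E = |σ|/(2ε₀).
E = |σ|/(2ε₀) = (1.09×10^-6)/(2·8.85×10^-12) = 6.16×10^4 N/C.

6.16×10^4 N/C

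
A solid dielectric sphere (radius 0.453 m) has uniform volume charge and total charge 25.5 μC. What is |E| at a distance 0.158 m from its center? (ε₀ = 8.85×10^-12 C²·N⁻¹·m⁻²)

3.90×10^5 N/C

Symmetry ⇒ E = E(r) r̂. Gaussian sphere of radius r = 0.158 m (r < R).
For a uniform sphere the enclosed fraction is (r/R)³, so Q_enc = (25.5 μC)(0.158/0.453)³ = 1.082×10^-6 C.
Applying ∮E·dA = Q_enc/ε₀ with Φ = E(4πr²):
E = |Q_enc|/(4πε₀r²) = (1.082×10^-6)/(4π·8.85×10^-12·(0.158)²) = 3.90e5 N/C.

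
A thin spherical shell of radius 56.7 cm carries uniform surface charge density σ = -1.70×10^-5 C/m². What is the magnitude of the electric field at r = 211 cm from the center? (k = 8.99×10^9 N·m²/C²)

E ≈ 1.39×10^5 N/C

By spherical symmetry E is radial; choose a Gaussian sphere of radius r = 211 cm (r > 56.7 cm).
The entire shell is enclosed: Q_enc = σ·4πR² = (-1.70×10^-5)·4π·(0.567)² = -6.868×10^-5 C.
Gauss's law: E·4πr² = Q_enc/ε₀.
E = k|Q_enc|/r² = (8.99×10^9)(6.868e-5)/(2.11)² = 1.39×10^5 N/C.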